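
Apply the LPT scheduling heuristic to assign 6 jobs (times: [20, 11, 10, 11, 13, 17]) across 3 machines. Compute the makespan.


Sort jobs in decreasing order (LPT): [20, 17, 13, 11, 11, 10]
Assign each job to the least loaded machine:
  Machine 1: jobs [20, 10], load = 30
  Machine 2: jobs [17, 11], load = 28
  Machine 3: jobs [13, 11], load = 24
Makespan = max load = 30

30


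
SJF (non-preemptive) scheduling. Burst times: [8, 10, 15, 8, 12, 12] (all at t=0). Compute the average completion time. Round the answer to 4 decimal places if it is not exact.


SJF order (ascending): [8, 8, 10, 12, 12, 15]
Completion times:
  Job 1: burst=8, C=8
  Job 2: burst=8, C=16
  Job 3: burst=10, C=26
  Job 4: burst=12, C=38
  Job 5: burst=12, C=50
  Job 6: burst=15, C=65
Average completion = 203/6 = 33.8333

33.8333


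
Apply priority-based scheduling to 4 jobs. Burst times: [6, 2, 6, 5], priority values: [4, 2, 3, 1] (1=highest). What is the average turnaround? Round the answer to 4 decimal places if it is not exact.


Sort by priority (ascending = highest first):
Order: [(1, 5), (2, 2), (3, 6), (4, 6)]
Completion times:
  Priority 1, burst=5, C=5
  Priority 2, burst=2, C=7
  Priority 3, burst=6, C=13
  Priority 4, burst=6, C=19
Average turnaround = 44/4 = 11.0

11.0


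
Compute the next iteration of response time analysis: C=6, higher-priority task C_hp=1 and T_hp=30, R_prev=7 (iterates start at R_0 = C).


R_next = C + ceil(R_prev / T_hp) * C_hp
ceil(7 / 30) = ceil(0.2333) = 1
Interference = 1 * 1 = 1
R_next = 6 + 1 = 7
R_next = R_prev, so the iteration has converged (response time = 7).

7


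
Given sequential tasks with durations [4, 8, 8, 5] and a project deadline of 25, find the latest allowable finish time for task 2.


LF(activity 2) = deadline - sum of successor durations
Successors: activities 3 through 4 with durations [8, 5]
Sum of successor durations = 13
LF = 25 - 13 = 12

12


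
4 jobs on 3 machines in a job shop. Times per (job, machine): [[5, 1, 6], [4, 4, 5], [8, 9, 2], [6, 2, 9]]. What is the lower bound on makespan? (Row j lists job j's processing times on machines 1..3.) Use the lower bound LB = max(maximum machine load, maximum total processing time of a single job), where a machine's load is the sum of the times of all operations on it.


Machine loads:
  Machine 1: 5 + 4 + 8 + 6 = 23
  Machine 2: 1 + 4 + 9 + 2 = 16
  Machine 3: 6 + 5 + 2 + 9 = 22
Max machine load = 23
Job totals:
  Job 1: 12
  Job 2: 13
  Job 3: 19
  Job 4: 17
Max job total = 19
Lower bound = max(23, 19) = 23

23


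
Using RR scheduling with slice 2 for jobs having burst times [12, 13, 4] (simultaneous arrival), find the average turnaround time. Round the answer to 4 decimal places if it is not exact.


Time quantum = 2
Execution trace:
  J1 runs 2 units, time = 2
  J2 runs 2 units, time = 4
  J3 runs 2 units, time = 6
  J1 runs 2 units, time = 8
  J2 runs 2 units, time = 10
  J3 runs 2 units, time = 12
  J1 runs 2 units, time = 14
  J2 runs 2 units, time = 16
  J1 runs 2 units, time = 18
  J2 runs 2 units, time = 20
  J1 runs 2 units, time = 22
  J2 runs 2 units, time = 24
  J1 runs 2 units, time = 26
  J2 runs 2 units, time = 28
  J2 runs 1 units, time = 29
Finish times: [26, 29, 12]
Average turnaround = 67/3 = 22.3333

22.3333


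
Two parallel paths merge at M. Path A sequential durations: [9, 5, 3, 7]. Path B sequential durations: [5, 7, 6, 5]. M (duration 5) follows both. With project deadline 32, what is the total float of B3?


Forward pass: ES(B3) = sum of predecessors on chain B = 12
EF = ES + duration = 12 + 6 = 18
Backward pass: LF(M) = deadline = 32; LS(M) = 32 - 5 = 27
LF(B3) = LS(M) - sum(successors on chain B) = 27 - 5 = 22
LS = LF - duration = 22 - 6 = 16
Total float = LS - ES = 16 - 12 = 4

4


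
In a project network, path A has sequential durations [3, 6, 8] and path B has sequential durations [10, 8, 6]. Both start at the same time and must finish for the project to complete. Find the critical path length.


Path A total = 3 + 6 + 8 = 17
Path B total = 10 + 8 + 6 = 24
Critical path = longest path = max(17, 24) = 24

24


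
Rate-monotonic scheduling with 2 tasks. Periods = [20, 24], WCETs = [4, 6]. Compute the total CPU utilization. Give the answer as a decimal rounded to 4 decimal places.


Compute individual utilizations (exact fractions):
  Task 1: C/T = 4/20 = 1/5 (approx. 0.2)
  Task 2: C/T = 6/24 = 1/4 (approx. 0.25)
Total utilization U = 1/5 + 1/4 = 9/20
Rounded to 4 decimal places: U = 0.4500
RM (Liu & Layland) bound for 2 tasks = 0.828427; compare with U = 9/20 (approx. 0.450000)
U <= bound, so schedulable by RM sufficient condition.

0.4500


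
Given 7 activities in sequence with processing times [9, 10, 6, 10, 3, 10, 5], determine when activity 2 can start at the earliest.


Activity 2 starts after activities 1 through 1 complete.
Predecessor durations: [9]
ES = 9 = 9

9


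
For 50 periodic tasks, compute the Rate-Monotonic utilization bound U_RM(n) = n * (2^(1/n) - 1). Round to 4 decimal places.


Compute 2^(1/50) = 1.0139594798
Subtract 1: 1.0139594798 - 1 = 0.0139594798
Multiply by n: 50 * 0.0139594798 = 0.6979739900
Round to 4 dp: 0.6980

0.6980


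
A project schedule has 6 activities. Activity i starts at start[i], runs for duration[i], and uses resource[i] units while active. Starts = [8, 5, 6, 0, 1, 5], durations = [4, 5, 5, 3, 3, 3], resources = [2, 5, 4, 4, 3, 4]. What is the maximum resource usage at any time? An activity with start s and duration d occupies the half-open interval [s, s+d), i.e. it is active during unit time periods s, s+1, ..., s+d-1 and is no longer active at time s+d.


Each activity i is active on [start_i, start_i + duration_i).
Compute total resource usage per time slot:
  t=0: active resources = [4], total = 4
  t=1: active resources = [4, 3], total = 7
  t=2: active resources = [4, 3], total = 7
  t=3: active resources = [3], total = 3
  t=4: active resources = [], total = 0
  t=5: active resources = [5, 4], total = 9
  t=6: active resources = [5, 4, 4], total = 13
  t=7: active resources = [5, 4, 4], total = 13
  t=8: active resources = [2, 5, 4], total = 11
  t=9: active resources = [2, 5, 4], total = 11
  t=10: active resources = [2, 4], total = 6
  t=11: active resources = [2], total = 2
Peak resource demand = 13

13


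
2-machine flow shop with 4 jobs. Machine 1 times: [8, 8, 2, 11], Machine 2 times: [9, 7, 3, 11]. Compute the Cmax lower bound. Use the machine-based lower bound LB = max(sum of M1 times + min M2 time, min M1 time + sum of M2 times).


LB1 = sum(M1 times) + min(M2 times) = 29 + 3 = 32
LB2 = min(M1 times) + sum(M2 times) = 2 + 30 = 32
Lower bound = max(LB1, LB2) = max(32, 32) = 32

32


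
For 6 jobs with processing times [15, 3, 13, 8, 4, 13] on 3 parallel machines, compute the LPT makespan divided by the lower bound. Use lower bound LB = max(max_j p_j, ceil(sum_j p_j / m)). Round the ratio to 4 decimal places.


LPT order: [15, 13, 13, 8, 4, 3]
Machine loads after assignment: [18, 21, 17]
LPT makespan = 21
Lower bound = max(max_job, ceil(total/3)) = max(15, 19) = 19
Ratio = 21 / 19 = 1.1053

1.1053


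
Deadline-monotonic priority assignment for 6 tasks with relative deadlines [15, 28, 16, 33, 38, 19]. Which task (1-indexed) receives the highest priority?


Sort tasks by relative deadline (ascending):
  Task 1: deadline = 15
  Task 3: deadline = 16
  Task 6: deadline = 19
  Task 2: deadline = 28
  Task 4: deadline = 33
  Task 5: deadline = 38
Priority order (highest first): [1, 3, 6, 2, 4, 5]
Highest priority task = 1

1


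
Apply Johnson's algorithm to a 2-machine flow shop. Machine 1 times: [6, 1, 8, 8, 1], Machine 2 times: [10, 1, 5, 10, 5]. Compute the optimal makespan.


Apply Johnson's rule:
  Group 1 (a <= b): [(2, 1, 1), (5, 1, 5), (1, 6, 10), (4, 8, 10)]
  Group 2 (a > b): [(3, 8, 5)]
Optimal job order: [2, 5, 1, 4, 3]
Schedule:
  Job 2: M1 done at 1, M2 done at 2
  Job 5: M1 done at 2, M2 done at 7
  Job 1: M1 done at 8, M2 done at 18
  Job 4: M1 done at 16, M2 done at 28
  Job 3: M1 done at 24, M2 done at 33
Makespan = 33

33


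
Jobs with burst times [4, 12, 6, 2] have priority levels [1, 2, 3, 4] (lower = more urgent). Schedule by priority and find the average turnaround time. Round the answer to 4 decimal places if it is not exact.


Sort by priority (ascending = highest first):
Order: [(1, 4), (2, 12), (3, 6), (4, 2)]
Completion times:
  Priority 1, burst=4, C=4
  Priority 2, burst=12, C=16
  Priority 3, burst=6, C=22
  Priority 4, burst=2, C=24
Average turnaround = 66/4 = 16.5

16.5


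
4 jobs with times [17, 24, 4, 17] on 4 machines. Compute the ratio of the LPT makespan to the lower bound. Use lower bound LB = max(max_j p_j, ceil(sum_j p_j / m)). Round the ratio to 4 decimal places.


LPT order: [24, 17, 17, 4]
Machine loads after assignment: [24, 17, 17, 4]
LPT makespan = 24
Lower bound = max(max_job, ceil(total/4)) = max(24, 16) = 24
Ratio = 24 / 24 = 1.0

1.0


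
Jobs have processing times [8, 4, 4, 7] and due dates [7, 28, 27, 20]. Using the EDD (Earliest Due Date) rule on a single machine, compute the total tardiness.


Sort by due date (EDD order): [(8, 7), (7, 20), (4, 27), (4, 28)]
Compute completion times and tardiness:
  Job 1: p=8, d=7, C=8, tardiness=max(0,8-7)=1
  Job 2: p=7, d=20, C=15, tardiness=max(0,15-20)=0
  Job 3: p=4, d=27, C=19, tardiness=max(0,19-27)=0
  Job 4: p=4, d=28, C=23, tardiness=max(0,23-28)=0
Total tardiness = 1

1


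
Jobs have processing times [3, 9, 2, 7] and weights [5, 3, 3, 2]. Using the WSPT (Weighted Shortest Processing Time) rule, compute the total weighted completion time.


Compute p/w ratios and sort ascending (WSPT): [(3, 5), (2, 3), (9, 3), (7, 2)]
Compute weighted completion times:
  Job (p=3,w=5): C=3, w*C=5*3=15
  Job (p=2,w=3): C=5, w*C=3*5=15
  Job (p=9,w=3): C=14, w*C=3*14=42
  Job (p=7,w=2): C=21, w*C=2*21=42
Total weighted completion time = 114

114


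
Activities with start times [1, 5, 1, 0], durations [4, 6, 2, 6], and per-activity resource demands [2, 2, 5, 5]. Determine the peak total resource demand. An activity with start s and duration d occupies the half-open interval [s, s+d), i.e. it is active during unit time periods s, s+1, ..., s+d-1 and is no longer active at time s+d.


Each activity i is active on [start_i, start_i + duration_i).
Compute total resource usage per time slot:
  t=0: active resources = [5], total = 5
  t=1: active resources = [2, 5, 5], total = 12
  t=2: active resources = [2, 5, 5], total = 12
  t=3: active resources = [2, 5], total = 7
  t=4: active resources = [2, 5], total = 7
  t=5: active resources = [2, 5], total = 7
  t=6: active resources = [2], total = 2
  t=7: active resources = [2], total = 2
  t=8: active resources = [2], total = 2
  t=9: active resources = [2], total = 2
  t=10: active resources = [2], total = 2
Peak resource demand = 12

12


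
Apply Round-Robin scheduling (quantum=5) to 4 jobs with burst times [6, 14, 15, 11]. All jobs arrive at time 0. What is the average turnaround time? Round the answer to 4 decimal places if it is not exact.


Time quantum = 5
Execution trace:
  J1 runs 5 units, time = 5
  J2 runs 5 units, time = 10
  J3 runs 5 units, time = 15
  J4 runs 5 units, time = 20
  J1 runs 1 units, time = 21
  J2 runs 5 units, time = 26
  J3 runs 5 units, time = 31
  J4 runs 5 units, time = 36
  J2 runs 4 units, time = 40
  J3 runs 5 units, time = 45
  J4 runs 1 units, time = 46
Finish times: [21, 40, 45, 46]
Average turnaround = 152/4 = 38.0

38.0


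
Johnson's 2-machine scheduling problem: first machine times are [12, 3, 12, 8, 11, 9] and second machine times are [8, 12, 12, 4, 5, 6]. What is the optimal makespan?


Apply Johnson's rule:
  Group 1 (a <= b): [(2, 3, 12), (3, 12, 12)]
  Group 2 (a > b): [(1, 12, 8), (6, 9, 6), (5, 11, 5), (4, 8, 4)]
Optimal job order: [2, 3, 1, 6, 5, 4]
Schedule:
  Job 2: M1 done at 3, M2 done at 15
  Job 3: M1 done at 15, M2 done at 27
  Job 1: M1 done at 27, M2 done at 35
  Job 6: M1 done at 36, M2 done at 42
  Job 5: M1 done at 47, M2 done at 52
  Job 4: M1 done at 55, M2 done at 59
Makespan = 59

59


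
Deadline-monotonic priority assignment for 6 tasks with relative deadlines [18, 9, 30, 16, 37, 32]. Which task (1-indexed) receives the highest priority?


Sort tasks by relative deadline (ascending):
  Task 2: deadline = 9
  Task 4: deadline = 16
  Task 1: deadline = 18
  Task 3: deadline = 30
  Task 6: deadline = 32
  Task 5: deadline = 37
Priority order (highest first): [2, 4, 1, 3, 6, 5]
Highest priority task = 2

2


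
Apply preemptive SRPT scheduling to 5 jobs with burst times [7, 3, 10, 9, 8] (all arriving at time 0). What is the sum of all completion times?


Since all jobs arrive at t=0, SRPT equals SPT ordering.
SPT order: [3, 7, 8, 9, 10]
Completion times:
  Job 1: p=3, C=3
  Job 2: p=7, C=10
  Job 3: p=8, C=18
  Job 4: p=9, C=27
  Job 5: p=10, C=37
Total completion time = 3 + 10 + 18 + 27 + 37 = 95

95


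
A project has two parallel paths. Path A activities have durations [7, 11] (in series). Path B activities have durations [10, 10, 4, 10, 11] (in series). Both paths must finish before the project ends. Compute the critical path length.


Path A total = 7 + 11 = 18
Path B total = 10 + 10 + 4 + 10 + 11 = 45
Critical path = longest path = max(18, 45) = 45

45


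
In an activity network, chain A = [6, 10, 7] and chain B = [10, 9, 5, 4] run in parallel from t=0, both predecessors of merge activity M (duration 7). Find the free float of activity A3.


ES(A3) = sum of predecessors on chain A = 16
EF(A3) = ES + duration = 16 + 7 = 23
Successor of A3 is M. ES(M) = max(sum(A), sum(B)) = max(23, 28) = 28
Free float = ES(successor) - EF(current) = 28 - 23 = 5

5


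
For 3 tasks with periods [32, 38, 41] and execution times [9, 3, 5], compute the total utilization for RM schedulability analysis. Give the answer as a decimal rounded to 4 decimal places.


Compute individual utilizations (exact fractions):
  Task 1: C/T = 9/32 (approx. 0.2813)
  Task 2: C/T = 3/38 (approx. 0.0789)
  Task 3: C/T = 5/41 (approx. 0.122)
Total utilization U = 9/32 + 3/38 + 5/41 = 12019/24928
Rounded to 4 decimal places: U = 0.4821
RM (Liu & Layland) bound for 3 tasks = 0.779763; compare with U = 12019/24928 (approx. 0.482149)
U <= bound, so schedulable by RM sufficient condition.

0.4821


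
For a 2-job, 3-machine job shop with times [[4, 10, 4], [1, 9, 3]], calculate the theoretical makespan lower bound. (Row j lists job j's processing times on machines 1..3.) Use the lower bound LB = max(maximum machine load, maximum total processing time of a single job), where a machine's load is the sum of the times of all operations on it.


Machine loads:
  Machine 1: 4 + 1 = 5
  Machine 2: 10 + 9 = 19
  Machine 3: 4 + 3 = 7
Max machine load = 19
Job totals:
  Job 1: 18
  Job 2: 13
Max job total = 18
Lower bound = max(19, 18) = 19

19


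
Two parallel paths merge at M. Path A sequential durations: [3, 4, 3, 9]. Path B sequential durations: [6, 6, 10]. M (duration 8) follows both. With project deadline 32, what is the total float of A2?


Forward pass: ES(A2) = sum of predecessors on chain A = 3
EF = ES + duration = 3 + 4 = 7
Backward pass: LF(M) = deadline = 32; LS(M) = 32 - 8 = 24
LF(A2) = LS(M) - sum(successors on chain A) = 24 - 12 = 12
LS = LF - duration = 12 - 4 = 8
Total float = LS - ES = 8 - 3 = 5

5


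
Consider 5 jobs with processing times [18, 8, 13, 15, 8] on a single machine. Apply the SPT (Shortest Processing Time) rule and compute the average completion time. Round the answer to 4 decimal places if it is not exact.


Sort jobs by processing time (SPT order): [8, 8, 13, 15, 18]
Compute completion times sequentially:
  Job 1: processing = 8, completes at 8
  Job 2: processing = 8, completes at 16
  Job 3: processing = 13, completes at 29
  Job 4: processing = 15, completes at 44
  Job 5: processing = 18, completes at 62
Sum of completion times = 159
Average completion time = 159/5 = 31.8

31.8


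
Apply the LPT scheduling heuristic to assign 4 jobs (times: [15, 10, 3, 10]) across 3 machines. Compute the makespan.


Sort jobs in decreasing order (LPT): [15, 10, 10, 3]
Assign each job to the least loaded machine:
  Machine 1: jobs [15], load = 15
  Machine 2: jobs [10, 3], load = 13
  Machine 3: jobs [10], load = 10
Makespan = max load = 15

15


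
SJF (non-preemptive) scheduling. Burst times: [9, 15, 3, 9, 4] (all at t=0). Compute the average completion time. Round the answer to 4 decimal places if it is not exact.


SJF order (ascending): [3, 4, 9, 9, 15]
Completion times:
  Job 1: burst=3, C=3
  Job 2: burst=4, C=7
  Job 3: burst=9, C=16
  Job 4: burst=9, C=25
  Job 5: burst=15, C=40
Average completion = 91/5 = 18.2

18.2


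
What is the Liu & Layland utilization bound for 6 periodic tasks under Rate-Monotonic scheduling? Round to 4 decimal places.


Compute 2^(1/6) = 1.1224620483
Subtract 1: 1.1224620483 - 1 = 0.1224620483
Multiply by n: 6 * 0.1224620483 = 0.7347722898
Round to 4 dp: 0.7348

0.7348


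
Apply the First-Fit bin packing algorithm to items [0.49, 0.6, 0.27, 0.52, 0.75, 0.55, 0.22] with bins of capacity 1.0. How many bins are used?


Place items sequentially using First-Fit:
  Item 0.49 -> new Bin 1
  Item 0.6 -> new Bin 2
  Item 0.27 -> Bin 1 (now 0.76)
  Item 0.52 -> new Bin 3
  Item 0.75 -> new Bin 4
  Item 0.55 -> new Bin 5
  Item 0.22 -> Bin 1 (now 0.98)
Total bins used = 5

5


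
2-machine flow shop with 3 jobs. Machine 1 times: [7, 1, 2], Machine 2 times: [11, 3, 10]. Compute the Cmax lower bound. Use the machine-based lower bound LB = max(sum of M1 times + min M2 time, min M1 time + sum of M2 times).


LB1 = sum(M1 times) + min(M2 times) = 10 + 3 = 13
LB2 = min(M1 times) + sum(M2 times) = 1 + 24 = 25
Lower bound = max(LB1, LB2) = max(13, 25) = 25

25


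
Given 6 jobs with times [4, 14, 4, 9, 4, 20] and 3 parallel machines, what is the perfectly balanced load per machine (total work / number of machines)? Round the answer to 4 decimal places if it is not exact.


Total processing time = 4 + 14 + 4 + 9 + 4 + 20 = 55
Number of machines = 3
Ideal balanced load = 55 / 3 = 18.3333

18.3333


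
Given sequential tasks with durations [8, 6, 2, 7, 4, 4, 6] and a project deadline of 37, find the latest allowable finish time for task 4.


LF(activity 4) = deadline - sum of successor durations
Successors: activities 5 through 7 with durations [4, 4, 6]
Sum of successor durations = 14
LF = 37 - 14 = 23

23


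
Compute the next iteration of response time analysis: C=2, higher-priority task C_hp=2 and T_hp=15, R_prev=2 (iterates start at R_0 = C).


R_next = C + ceil(R_prev / T_hp) * C_hp
ceil(2 / 15) = ceil(0.1333) = 1
Interference = 1 * 2 = 2
R_next = 2 + 2 = 4

4


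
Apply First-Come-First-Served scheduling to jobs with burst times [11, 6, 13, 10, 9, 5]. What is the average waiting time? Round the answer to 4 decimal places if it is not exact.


FCFS order (as given): [11, 6, 13, 10, 9, 5]
Waiting times:
  Job 1: wait = 0
  Job 2: wait = 11
  Job 3: wait = 17
  Job 4: wait = 30
  Job 5: wait = 40
  Job 6: wait = 49
Sum of waiting times = 147
Average waiting time = 147/6 = 24.5

24.5


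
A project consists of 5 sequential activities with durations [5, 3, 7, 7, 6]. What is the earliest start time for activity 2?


Activity 2 starts after activities 1 through 1 complete.
Predecessor durations: [5]
ES = 5 = 5

5


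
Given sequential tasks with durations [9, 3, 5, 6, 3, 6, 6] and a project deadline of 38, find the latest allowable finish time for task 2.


LF(activity 2) = deadline - sum of successor durations
Successors: activities 3 through 7 with durations [5, 6, 3, 6, 6]
Sum of successor durations = 26
LF = 38 - 26 = 12

12


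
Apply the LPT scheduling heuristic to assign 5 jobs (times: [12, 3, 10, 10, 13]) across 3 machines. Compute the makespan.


Sort jobs in decreasing order (LPT): [13, 12, 10, 10, 3]
Assign each job to the least loaded machine:
  Machine 1: jobs [13], load = 13
  Machine 2: jobs [12, 3], load = 15
  Machine 3: jobs [10, 10], load = 20
Makespan = max load = 20

20


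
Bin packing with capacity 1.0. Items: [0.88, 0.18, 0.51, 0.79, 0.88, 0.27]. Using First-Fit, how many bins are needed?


Place items sequentially using First-Fit:
  Item 0.88 -> new Bin 1
  Item 0.18 -> new Bin 2
  Item 0.51 -> Bin 2 (now 0.69)
  Item 0.79 -> new Bin 3
  Item 0.88 -> new Bin 4
  Item 0.27 -> Bin 2 (now 0.96)
Total bins used = 4

4


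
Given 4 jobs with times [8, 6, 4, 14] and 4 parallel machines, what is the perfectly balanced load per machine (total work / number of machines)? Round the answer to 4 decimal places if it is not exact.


Total processing time = 8 + 6 + 4 + 14 = 32
Number of machines = 4
Ideal balanced load = 32 / 4 = 8.0

8.0


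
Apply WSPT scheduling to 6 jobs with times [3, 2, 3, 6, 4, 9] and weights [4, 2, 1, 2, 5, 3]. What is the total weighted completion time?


Compute p/w ratios and sort ascending (WSPT): [(3, 4), (4, 5), (2, 2), (3, 1), (6, 2), (9, 3)]
Compute weighted completion times:
  Job (p=3,w=4): C=3, w*C=4*3=12
  Job (p=4,w=5): C=7, w*C=5*7=35
  Job (p=2,w=2): C=9, w*C=2*9=18
  Job (p=3,w=1): C=12, w*C=1*12=12
  Job (p=6,w=2): C=18, w*C=2*18=36
  Job (p=9,w=3): C=27, w*C=3*27=81
Total weighted completion time = 194

194


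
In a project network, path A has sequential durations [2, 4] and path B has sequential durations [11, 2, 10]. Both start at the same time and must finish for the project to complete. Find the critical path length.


Path A total = 2 + 4 = 6
Path B total = 11 + 2 + 10 = 23
Critical path = longest path = max(6, 23) = 23

23


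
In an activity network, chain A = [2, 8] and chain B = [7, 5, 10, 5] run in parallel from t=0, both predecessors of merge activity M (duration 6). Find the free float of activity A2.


ES(A2) = sum of predecessors on chain A = 2
EF(A2) = ES + duration = 2 + 8 = 10
Successor of A2 is M. ES(M) = max(sum(A), sum(B)) = max(10, 27) = 27
Free float = ES(successor) - EF(current) = 27 - 10 = 17

17


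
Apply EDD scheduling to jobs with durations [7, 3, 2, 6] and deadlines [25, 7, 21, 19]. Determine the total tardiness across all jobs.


Sort by due date (EDD order): [(3, 7), (6, 19), (2, 21), (7, 25)]
Compute completion times and tardiness:
  Job 1: p=3, d=7, C=3, tardiness=max(0,3-7)=0
  Job 2: p=6, d=19, C=9, tardiness=max(0,9-19)=0
  Job 3: p=2, d=21, C=11, tardiness=max(0,11-21)=0
  Job 4: p=7, d=25, C=18, tardiness=max(0,18-25)=0
Total tardiness = 0

0


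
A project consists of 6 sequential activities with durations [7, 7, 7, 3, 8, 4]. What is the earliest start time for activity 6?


Activity 6 starts after activities 1 through 5 complete.
Predecessor durations: [7, 7, 7, 3, 8]
ES = 7 + 7 + 7 + 3 + 8 = 32

32


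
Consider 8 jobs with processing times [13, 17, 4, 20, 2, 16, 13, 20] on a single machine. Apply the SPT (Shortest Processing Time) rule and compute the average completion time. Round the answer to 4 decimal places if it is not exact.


Sort jobs by processing time (SPT order): [2, 4, 13, 13, 16, 17, 20, 20]
Compute completion times sequentially:
  Job 1: processing = 2, completes at 2
  Job 2: processing = 4, completes at 6
  Job 3: processing = 13, completes at 19
  Job 4: processing = 13, completes at 32
  Job 5: processing = 16, completes at 48
  Job 6: processing = 17, completes at 65
  Job 7: processing = 20, completes at 85
  Job 8: processing = 20, completes at 105
Sum of completion times = 362
Average completion time = 362/8 = 45.25

45.25


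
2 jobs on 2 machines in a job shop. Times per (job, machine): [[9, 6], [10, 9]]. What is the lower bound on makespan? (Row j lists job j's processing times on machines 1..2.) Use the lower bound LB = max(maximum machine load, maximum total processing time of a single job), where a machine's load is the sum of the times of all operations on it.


Machine loads:
  Machine 1: 9 + 10 = 19
  Machine 2: 6 + 9 = 15
Max machine load = 19
Job totals:
  Job 1: 15
  Job 2: 19
Max job total = 19
Lower bound = max(19, 19) = 19

19


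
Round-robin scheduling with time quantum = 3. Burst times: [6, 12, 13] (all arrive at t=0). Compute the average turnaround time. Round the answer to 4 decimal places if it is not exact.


Time quantum = 3
Execution trace:
  J1 runs 3 units, time = 3
  J2 runs 3 units, time = 6
  J3 runs 3 units, time = 9
  J1 runs 3 units, time = 12
  J2 runs 3 units, time = 15
  J3 runs 3 units, time = 18
  J2 runs 3 units, time = 21
  J3 runs 3 units, time = 24
  J2 runs 3 units, time = 27
  J3 runs 3 units, time = 30
  J3 runs 1 units, time = 31
Finish times: [12, 27, 31]
Average turnaround = 70/3 = 23.3333

23.3333


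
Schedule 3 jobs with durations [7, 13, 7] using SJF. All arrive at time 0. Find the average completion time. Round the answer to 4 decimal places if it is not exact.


SJF order (ascending): [7, 7, 13]
Completion times:
  Job 1: burst=7, C=7
  Job 2: burst=7, C=14
  Job 3: burst=13, C=27
Average completion = 48/3 = 16.0

16.0


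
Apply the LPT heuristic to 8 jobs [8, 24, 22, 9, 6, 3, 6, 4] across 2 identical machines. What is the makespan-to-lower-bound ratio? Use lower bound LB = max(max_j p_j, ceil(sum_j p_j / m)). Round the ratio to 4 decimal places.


LPT order: [24, 22, 9, 8, 6, 6, 4, 3]
Machine loads after assignment: [41, 41]
LPT makespan = 41
Lower bound = max(max_job, ceil(total/2)) = max(24, 41) = 41
Ratio = 41 / 41 = 1.0

1.0


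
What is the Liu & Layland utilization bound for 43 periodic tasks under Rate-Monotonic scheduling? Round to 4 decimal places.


Compute 2^(1/43) = 1.0162503252
Subtract 1: 1.0162503252 - 1 = 0.0162503252
Multiply by n: 43 * 0.0162503252 = 0.6987639836
Round to 4 dp: 0.6988

0.6988


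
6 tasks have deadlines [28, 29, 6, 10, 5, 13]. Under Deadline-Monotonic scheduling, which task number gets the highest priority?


Sort tasks by relative deadline (ascending):
  Task 5: deadline = 5
  Task 3: deadline = 6
  Task 4: deadline = 10
  Task 6: deadline = 13
  Task 1: deadline = 28
  Task 2: deadline = 29
Priority order (highest first): [5, 3, 4, 6, 1, 2]
Highest priority task = 5

5


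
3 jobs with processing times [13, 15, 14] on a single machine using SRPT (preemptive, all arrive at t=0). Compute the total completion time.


Since all jobs arrive at t=0, SRPT equals SPT ordering.
SPT order: [13, 14, 15]
Completion times:
  Job 1: p=13, C=13
  Job 2: p=14, C=27
  Job 3: p=15, C=42
Total completion time = 13 + 27 + 42 = 82

82


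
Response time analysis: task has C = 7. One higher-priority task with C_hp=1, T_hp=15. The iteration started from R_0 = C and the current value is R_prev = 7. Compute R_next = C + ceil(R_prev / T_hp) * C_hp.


R_next = C + ceil(R_prev / T_hp) * C_hp
ceil(7 / 15) = ceil(0.4667) = 1
Interference = 1 * 1 = 1
R_next = 7 + 1 = 8

8


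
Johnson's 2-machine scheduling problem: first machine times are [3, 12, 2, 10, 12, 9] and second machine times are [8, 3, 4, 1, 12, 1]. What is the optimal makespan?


Apply Johnson's rule:
  Group 1 (a <= b): [(3, 2, 4), (1, 3, 8), (5, 12, 12)]
  Group 2 (a > b): [(2, 12, 3), (4, 10, 1), (6, 9, 1)]
Optimal job order: [3, 1, 5, 2, 4, 6]
Schedule:
  Job 3: M1 done at 2, M2 done at 6
  Job 1: M1 done at 5, M2 done at 14
  Job 5: M1 done at 17, M2 done at 29
  Job 2: M1 done at 29, M2 done at 32
  Job 4: M1 done at 39, M2 done at 40
  Job 6: M1 done at 48, M2 done at 49
Makespan = 49

49


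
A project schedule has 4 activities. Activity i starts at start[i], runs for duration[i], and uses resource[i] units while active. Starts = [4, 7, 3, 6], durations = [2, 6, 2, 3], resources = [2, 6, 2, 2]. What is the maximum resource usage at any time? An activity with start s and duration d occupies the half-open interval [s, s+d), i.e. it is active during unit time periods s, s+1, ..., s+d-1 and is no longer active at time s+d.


Each activity i is active on [start_i, start_i + duration_i).
Compute total resource usage per time slot:
  t=0: active resources = [], total = 0
  t=1: active resources = [], total = 0
  t=2: active resources = [], total = 0
  t=3: active resources = [2], total = 2
  t=4: active resources = [2, 2], total = 4
  t=5: active resources = [2], total = 2
  t=6: active resources = [2], total = 2
  t=7: active resources = [6, 2], total = 8
  t=8: active resources = [6, 2], total = 8
  t=9: active resources = [6], total = 6
  t=10: active resources = [6], total = 6
  t=11: active resources = [6], total = 6
  t=12: active resources = [6], total = 6
Peak resource demand = 8

8


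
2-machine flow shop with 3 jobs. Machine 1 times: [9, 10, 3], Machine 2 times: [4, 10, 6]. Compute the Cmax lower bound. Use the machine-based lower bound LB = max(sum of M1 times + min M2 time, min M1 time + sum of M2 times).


LB1 = sum(M1 times) + min(M2 times) = 22 + 4 = 26
LB2 = min(M1 times) + sum(M2 times) = 3 + 20 = 23
Lower bound = max(LB1, LB2) = max(26, 23) = 26

26


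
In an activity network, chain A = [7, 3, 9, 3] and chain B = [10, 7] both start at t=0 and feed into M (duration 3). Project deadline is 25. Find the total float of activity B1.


Forward pass: ES(B1) = sum of predecessors on chain B = 0
EF = ES + duration = 0 + 10 = 10
Backward pass: LF(M) = deadline = 25; LS(M) = 25 - 3 = 22
LF(B1) = LS(M) - sum(successors on chain B) = 22 - 7 = 15
LS = LF - duration = 15 - 10 = 5
Total float = LS - ES = 5 - 0 = 5

5


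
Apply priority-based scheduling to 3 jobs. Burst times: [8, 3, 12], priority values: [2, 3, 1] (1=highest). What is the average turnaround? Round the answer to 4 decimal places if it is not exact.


Sort by priority (ascending = highest first):
Order: [(1, 12), (2, 8), (3, 3)]
Completion times:
  Priority 1, burst=12, C=12
  Priority 2, burst=8, C=20
  Priority 3, burst=3, C=23
Average turnaround = 55/3 = 18.3333

18.3333


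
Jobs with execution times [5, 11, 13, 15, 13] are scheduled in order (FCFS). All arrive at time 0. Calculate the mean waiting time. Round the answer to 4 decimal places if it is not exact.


FCFS order (as given): [5, 11, 13, 15, 13]
Waiting times:
  Job 1: wait = 0
  Job 2: wait = 5
  Job 3: wait = 16
  Job 4: wait = 29
  Job 5: wait = 44
Sum of waiting times = 94
Average waiting time = 94/5 = 18.8

18.8


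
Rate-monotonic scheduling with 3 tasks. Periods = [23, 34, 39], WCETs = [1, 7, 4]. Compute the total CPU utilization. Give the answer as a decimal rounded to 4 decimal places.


Compute individual utilizations (exact fractions):
  Task 1: C/T = 1/23 (approx. 0.0435)
  Task 2: C/T = 7/34 (approx. 0.2059)
  Task 3: C/T = 4/39 (approx. 0.1026)
Total utilization U = 1/23 + 7/34 + 4/39 = 10733/30498
Rounded to 4 decimal places: U = 0.3519
RM (Liu & Layland) bound for 3 tasks = 0.779763; compare with U = 10733/30498 (approx. 0.351925)
U <= bound, so schedulable by RM sufficient condition.

0.3519


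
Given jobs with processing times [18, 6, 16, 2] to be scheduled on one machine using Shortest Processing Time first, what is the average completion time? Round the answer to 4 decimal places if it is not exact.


Sort jobs by processing time (SPT order): [2, 6, 16, 18]
Compute completion times sequentially:
  Job 1: processing = 2, completes at 2
  Job 2: processing = 6, completes at 8
  Job 3: processing = 16, completes at 24
  Job 4: processing = 18, completes at 42
Sum of completion times = 76
Average completion time = 76/4 = 19.0

19.0


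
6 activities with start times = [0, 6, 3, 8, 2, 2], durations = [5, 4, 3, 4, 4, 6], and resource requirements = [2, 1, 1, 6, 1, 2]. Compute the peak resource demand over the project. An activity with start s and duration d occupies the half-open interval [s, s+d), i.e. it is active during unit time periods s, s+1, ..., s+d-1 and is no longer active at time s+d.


Each activity i is active on [start_i, start_i + duration_i).
Compute total resource usage per time slot:
  t=0: active resources = [2], total = 2
  t=1: active resources = [2], total = 2
  t=2: active resources = [2, 1, 2], total = 5
  t=3: active resources = [2, 1, 1, 2], total = 6
  t=4: active resources = [2, 1, 1, 2], total = 6
  t=5: active resources = [1, 1, 2], total = 4
  t=6: active resources = [1, 2], total = 3
  t=7: active resources = [1, 2], total = 3
  t=8: active resources = [1, 6], total = 7
  t=9: active resources = [1, 6], total = 7
  t=10: active resources = [6], total = 6
  t=11: active resources = [6], total = 6
Peak resource demand = 7

7


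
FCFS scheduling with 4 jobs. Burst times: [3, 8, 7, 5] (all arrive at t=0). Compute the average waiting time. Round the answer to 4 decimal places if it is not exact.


FCFS order (as given): [3, 8, 7, 5]
Waiting times:
  Job 1: wait = 0
  Job 2: wait = 3
  Job 3: wait = 11
  Job 4: wait = 18
Sum of waiting times = 32
Average waiting time = 32/4 = 8.0

8.0


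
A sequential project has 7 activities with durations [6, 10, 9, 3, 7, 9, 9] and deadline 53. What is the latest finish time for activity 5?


LF(activity 5) = deadline - sum of successor durations
Successors: activities 6 through 7 with durations [9, 9]
Sum of successor durations = 18
LF = 53 - 18 = 35

35


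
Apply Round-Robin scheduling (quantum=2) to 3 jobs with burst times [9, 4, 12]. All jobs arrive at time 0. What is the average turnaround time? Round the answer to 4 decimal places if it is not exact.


Time quantum = 2
Execution trace:
  J1 runs 2 units, time = 2
  J2 runs 2 units, time = 4
  J3 runs 2 units, time = 6
  J1 runs 2 units, time = 8
  J2 runs 2 units, time = 10
  J3 runs 2 units, time = 12
  J1 runs 2 units, time = 14
  J3 runs 2 units, time = 16
  J1 runs 2 units, time = 18
  J3 runs 2 units, time = 20
  J1 runs 1 units, time = 21
  J3 runs 2 units, time = 23
  J3 runs 2 units, time = 25
Finish times: [21, 10, 25]
Average turnaround = 56/3 = 18.6667

18.6667


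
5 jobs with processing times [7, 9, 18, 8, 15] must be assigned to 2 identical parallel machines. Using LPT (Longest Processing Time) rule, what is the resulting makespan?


Sort jobs in decreasing order (LPT): [18, 15, 9, 8, 7]
Assign each job to the least loaded machine:
  Machine 1: jobs [18, 8], load = 26
  Machine 2: jobs [15, 9, 7], load = 31
Makespan = max load = 31

31


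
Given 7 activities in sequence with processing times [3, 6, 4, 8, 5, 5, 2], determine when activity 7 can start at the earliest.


Activity 7 starts after activities 1 through 6 complete.
Predecessor durations: [3, 6, 4, 8, 5, 5]
ES = 3 + 6 + 4 + 8 + 5 + 5 = 31

31


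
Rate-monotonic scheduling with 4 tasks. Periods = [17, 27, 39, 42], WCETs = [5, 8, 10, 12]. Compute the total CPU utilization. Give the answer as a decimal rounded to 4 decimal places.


Compute individual utilizations (exact fractions):
  Task 1: C/T = 5/17 (approx. 0.2941)
  Task 2: C/T = 8/27 (approx. 0.2963)
  Task 3: C/T = 10/39 (approx. 0.2564)
  Task 4: C/T = 12/42 = 2/7 (approx. 0.2857)
Total utilization U = 5/17 + 8/27 + 10/39 + 2/7 = 47305/41769
Rounded to 4 decimal places: U = 1.1325
RM (Liu & Layland) bound for 4 tasks = 0.756828; compare with U = 47305/41769 (approx. 1.132538)
U > 1, so the task set is not schedulable (processor overloaded).

1.1325


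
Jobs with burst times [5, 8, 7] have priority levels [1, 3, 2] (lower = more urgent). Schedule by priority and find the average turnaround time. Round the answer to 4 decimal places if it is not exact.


Sort by priority (ascending = highest first):
Order: [(1, 5), (2, 7), (3, 8)]
Completion times:
  Priority 1, burst=5, C=5
  Priority 2, burst=7, C=12
  Priority 3, burst=8, C=20
Average turnaround = 37/3 = 12.3333

12.3333


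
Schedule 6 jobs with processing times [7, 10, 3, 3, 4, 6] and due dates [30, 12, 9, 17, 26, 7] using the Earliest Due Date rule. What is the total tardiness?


Sort by due date (EDD order): [(6, 7), (3, 9), (10, 12), (3, 17), (4, 26), (7, 30)]
Compute completion times and tardiness:
  Job 1: p=6, d=7, C=6, tardiness=max(0,6-7)=0
  Job 2: p=3, d=9, C=9, tardiness=max(0,9-9)=0
  Job 3: p=10, d=12, C=19, tardiness=max(0,19-12)=7
  Job 4: p=3, d=17, C=22, tardiness=max(0,22-17)=5
  Job 5: p=4, d=26, C=26, tardiness=max(0,26-26)=0
  Job 6: p=7, d=30, C=33, tardiness=max(0,33-30)=3
Total tardiness = 15

15


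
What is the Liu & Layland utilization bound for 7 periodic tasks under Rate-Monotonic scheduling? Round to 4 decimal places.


Compute 2^(1/7) = 1.1040895137
Subtract 1: 1.1040895137 - 1 = 0.1040895137
Multiply by n: 7 * 0.1040895137 = 0.7286265959
Round to 4 dp: 0.7286

0.7286


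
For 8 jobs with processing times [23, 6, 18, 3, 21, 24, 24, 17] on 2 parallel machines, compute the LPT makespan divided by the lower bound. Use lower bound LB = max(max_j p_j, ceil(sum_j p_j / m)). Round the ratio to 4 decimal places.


LPT order: [24, 24, 23, 21, 18, 17, 6, 3]
Machine loads after assignment: [67, 69]
LPT makespan = 69
Lower bound = max(max_job, ceil(total/2)) = max(24, 68) = 68
Ratio = 69 / 68 = 1.0147

1.0147


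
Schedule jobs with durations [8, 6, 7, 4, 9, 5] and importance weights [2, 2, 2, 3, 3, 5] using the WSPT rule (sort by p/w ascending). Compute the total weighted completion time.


Compute p/w ratios and sort ascending (WSPT): [(5, 5), (4, 3), (6, 2), (9, 3), (7, 2), (8, 2)]
Compute weighted completion times:
  Job (p=5,w=5): C=5, w*C=5*5=25
  Job (p=4,w=3): C=9, w*C=3*9=27
  Job (p=6,w=2): C=15, w*C=2*15=30
  Job (p=9,w=3): C=24, w*C=3*24=72
  Job (p=7,w=2): C=31, w*C=2*31=62
  Job (p=8,w=2): C=39, w*C=2*39=78
Total weighted completion time = 294

294


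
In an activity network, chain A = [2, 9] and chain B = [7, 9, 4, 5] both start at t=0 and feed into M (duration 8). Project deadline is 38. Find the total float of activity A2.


Forward pass: ES(A2) = sum of predecessors on chain A = 2
EF = ES + duration = 2 + 9 = 11
Backward pass: LF(M) = deadline = 38; LS(M) = 38 - 8 = 30
LF(A2) = LS(M) - sum(successors on chain A) = 30 - 0 = 30
LS = LF - duration = 30 - 9 = 21
Total float = LS - ES = 21 - 2 = 19

19


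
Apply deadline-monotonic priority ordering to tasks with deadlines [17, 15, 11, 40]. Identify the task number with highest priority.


Sort tasks by relative deadline (ascending):
  Task 3: deadline = 11
  Task 2: deadline = 15
  Task 1: deadline = 17
  Task 4: deadline = 40
Priority order (highest first): [3, 2, 1, 4]
Highest priority task = 3

3


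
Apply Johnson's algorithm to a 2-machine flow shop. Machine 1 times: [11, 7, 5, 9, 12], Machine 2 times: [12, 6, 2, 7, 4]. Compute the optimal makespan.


Apply Johnson's rule:
  Group 1 (a <= b): [(1, 11, 12)]
  Group 2 (a > b): [(4, 9, 7), (2, 7, 6), (5, 12, 4), (3, 5, 2)]
Optimal job order: [1, 4, 2, 5, 3]
Schedule:
  Job 1: M1 done at 11, M2 done at 23
  Job 4: M1 done at 20, M2 done at 30
  Job 2: M1 done at 27, M2 done at 36
  Job 5: M1 done at 39, M2 done at 43
  Job 3: M1 done at 44, M2 done at 46
Makespan = 46

46


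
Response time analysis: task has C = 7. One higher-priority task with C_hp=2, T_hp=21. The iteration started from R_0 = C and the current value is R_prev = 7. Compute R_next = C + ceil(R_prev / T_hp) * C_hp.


R_next = C + ceil(R_prev / T_hp) * C_hp
ceil(7 / 21) = ceil(0.3333) = 1
Interference = 1 * 2 = 2
R_next = 7 + 2 = 9

9


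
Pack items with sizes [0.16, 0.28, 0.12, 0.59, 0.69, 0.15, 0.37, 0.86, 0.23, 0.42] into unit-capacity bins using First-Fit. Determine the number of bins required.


Place items sequentially using First-Fit:
  Item 0.16 -> new Bin 1
  Item 0.28 -> Bin 1 (now 0.44)
  Item 0.12 -> Bin 1 (now 0.56)
  Item 0.59 -> new Bin 2
  Item 0.69 -> new Bin 3
  Item 0.15 -> Bin 1 (now 0.71)
  Item 0.37 -> Bin 2 (now 0.96)
  Item 0.86 -> new Bin 4
  Item 0.23 -> Bin 1 (now 0.94)
  Item 0.42 -> new Bin 5
Total bins used = 5

5


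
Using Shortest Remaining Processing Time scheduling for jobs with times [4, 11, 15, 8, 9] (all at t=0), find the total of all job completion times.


Since all jobs arrive at t=0, SRPT equals SPT ordering.
SPT order: [4, 8, 9, 11, 15]
Completion times:
  Job 1: p=4, C=4
  Job 2: p=8, C=12
  Job 3: p=9, C=21
  Job 4: p=11, C=32
  Job 5: p=15, C=47
Total completion time = 4 + 12 + 21 + 32 + 47 = 116

116
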